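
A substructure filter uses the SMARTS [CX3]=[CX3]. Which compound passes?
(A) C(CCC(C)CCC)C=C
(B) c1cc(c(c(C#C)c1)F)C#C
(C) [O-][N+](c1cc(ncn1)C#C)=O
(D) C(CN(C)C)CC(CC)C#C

A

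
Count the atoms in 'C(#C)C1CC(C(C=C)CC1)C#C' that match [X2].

4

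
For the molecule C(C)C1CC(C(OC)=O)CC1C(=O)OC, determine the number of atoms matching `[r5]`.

5

The query [r5] means: r5 matches atoms in a five-membered ring.
Check the 15 heavy atoms by environment: 5× C (in 5-ring) → match; 6× C (acyclic) → no; 4× O (acyclic) → no.
That gives 5 matching atoms.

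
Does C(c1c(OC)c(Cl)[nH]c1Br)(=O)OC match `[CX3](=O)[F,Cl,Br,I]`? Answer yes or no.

No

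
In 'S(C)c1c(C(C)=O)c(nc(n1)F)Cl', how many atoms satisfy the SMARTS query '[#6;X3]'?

5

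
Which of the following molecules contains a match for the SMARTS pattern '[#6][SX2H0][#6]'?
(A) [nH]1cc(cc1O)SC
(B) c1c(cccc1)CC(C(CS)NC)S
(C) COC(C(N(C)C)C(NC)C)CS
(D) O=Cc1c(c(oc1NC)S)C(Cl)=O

[#6][SX2H0][#6] describes an aliphatic sulfur bridging two carbons with no H on the sulfur (a thioether).
(A) contains a methylthio ether (-SCH3), which satisfies every atom and bond constraint.
(B) has a thiol (-SH) but the sulfur has H1, not H0 bridging two carbons.
(C) has a thiol (-SH) but the sulfur has H1, not H0 bridging two carbons.
(D) has a thiol (-SH) but the sulfur has H1, not H0 bridging two carbons.
So the answer is (A).

A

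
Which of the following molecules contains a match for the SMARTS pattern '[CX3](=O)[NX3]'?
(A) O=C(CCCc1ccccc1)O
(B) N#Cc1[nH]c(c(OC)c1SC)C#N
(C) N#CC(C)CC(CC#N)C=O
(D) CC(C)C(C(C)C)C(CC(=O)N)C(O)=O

[CX3](=O)[NX3] describes a carbonyl carbon bonded to a trivalent nitrogen (an amide).
(A) has a carboxylic acid group (-C(=O)OH) but the carbonyl is bonded to O, not to an NX3 nitrogen.
(B) has a nitrile (-C#N) but the nitrile N is NX1 (triple-bonded), not NX3.
(C) has a nitrile (-C#N) but the nitrile N is NX1 (triple-bonded), not NX3.
(D) contains a primary amide (-C(=O)NH2), which satisfies every atom and bond constraint.
So the answer is (D).

D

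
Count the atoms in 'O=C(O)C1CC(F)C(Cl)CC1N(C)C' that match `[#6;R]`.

6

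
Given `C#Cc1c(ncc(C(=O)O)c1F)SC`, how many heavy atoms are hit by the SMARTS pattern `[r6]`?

The query [r6] means: r6 matches atoms in a six-membered ring.
Check the 14 heavy atoms by environment: 1× n (aromatic, in 6-ring) → match; 5× c (aromatic, in 6-ring) → match; 1× S (acyclic) → no; 4× C (acyclic) → no; 1× F (acyclic) → no; 2× O (acyclic) → no.
Summing the matching environments: 1 + 5 = 6 matching atoms.

6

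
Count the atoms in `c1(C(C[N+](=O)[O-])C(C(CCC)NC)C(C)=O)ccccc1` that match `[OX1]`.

3

The query [OX1] means: aliphatic oxygen with one total connection — typically a carbonyl =O or an oxide.
Check the 21 heavy atoms by environment: 9× C (X4) → no; 6× c (aromatic, X3) → no; 1× N (charge +1, X3) → no; 1× O (charge -1, X1) → match; 2× O (X1) → match; 1× C (X3) → no; 1× N (X3) → no.
Summing the matching environments: 1 + 2 = 3 matching atoms.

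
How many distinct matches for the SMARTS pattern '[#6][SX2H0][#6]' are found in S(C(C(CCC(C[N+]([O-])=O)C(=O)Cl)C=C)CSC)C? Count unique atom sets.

2

[#6][SX2H0][#6] is the SMARTS for a thioether: an aliphatic sulfur bridging two carbons with no H on the sulfur.
The molecule carries 2 separate instances of a methylthio ether (-SCH3) meeting every constraint; each maps to a distinct set of atoms, giving 2 matches.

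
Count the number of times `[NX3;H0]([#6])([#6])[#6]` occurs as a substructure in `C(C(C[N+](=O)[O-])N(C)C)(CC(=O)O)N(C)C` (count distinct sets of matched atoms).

2

[NX3;H0]([#6])([#6])[#6] is the SMARTS for a tertiary amine: a trivalent nitrogen with no H, bonded to three carbons.
The molecule carries 2 separate instances of a dimethylamino group (-N(CH3)2) meeting every constraint; each maps to a distinct set of atoms, giving 2 matches.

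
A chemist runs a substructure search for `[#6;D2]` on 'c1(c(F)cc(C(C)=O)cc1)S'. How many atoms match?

3

Check the 11 heavy atoms by environment: 3× c (aromatic, D3) → no; 3× c (aromatic, D2) → match; 1× S (D1) → no; 1× F (D1) → no; 1× C (D3) → no; 1× O (D1) → no; 1× C (D1) → no.
That gives 3 matching atoms.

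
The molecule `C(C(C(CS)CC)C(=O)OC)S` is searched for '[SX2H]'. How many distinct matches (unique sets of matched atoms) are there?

2

[SX2H] is the SMARTS for a thiol: an aliphatic sulfur with two connections, one being H.
The molecule carries 2 separate instances of a thiol (-SH) meeting every constraint; each maps to a distinct set of atoms, giving 2 matches.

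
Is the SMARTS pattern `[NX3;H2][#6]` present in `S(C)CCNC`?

No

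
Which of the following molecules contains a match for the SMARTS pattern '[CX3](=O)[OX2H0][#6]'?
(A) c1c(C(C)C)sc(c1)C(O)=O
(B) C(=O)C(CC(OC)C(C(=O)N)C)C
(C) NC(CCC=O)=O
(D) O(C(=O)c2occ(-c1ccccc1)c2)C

[CX3](=O)[OX2H0][#6] describes a carbonyl carbon bonded to an oxygen that is itself bonded to carbon (no H on that O) (an ester).
(A) has a carboxylic acid group (-C(=O)OH) but the singly-bonded O carries H (OX2H1, not H0).
(B) has a methoxy ether (-OCH3) but the ether oxygen is not adjacent to a C=O carbon.
(C) has a primary amide (-C(=O)NH2) but the carbonyl is bonded to N, not to an O-C linkage.
(D) contains a methyl-ester group (-C(=O)OCH3), which satisfies every atom and bond constraint.
So the answer is (D).

D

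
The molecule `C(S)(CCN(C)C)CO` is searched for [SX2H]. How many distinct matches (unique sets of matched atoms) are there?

[SX2H] is the SMARTS for a thiol: an aliphatic sulfur with two connections, one being H.
Exactly one fragment in the molecule meets all constraints, giving 1 match.

1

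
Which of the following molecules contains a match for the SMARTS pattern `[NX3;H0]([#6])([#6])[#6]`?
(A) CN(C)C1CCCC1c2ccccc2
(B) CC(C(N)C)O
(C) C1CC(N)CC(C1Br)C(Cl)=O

A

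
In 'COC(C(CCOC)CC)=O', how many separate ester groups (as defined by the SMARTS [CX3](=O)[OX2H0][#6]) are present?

[CX3](=O)[OX2H0][#6] is the SMARTS for an ester: a carbonyl carbon bonded to an oxygen that is itself bonded to carbon (no H on that O).
Exactly one fragment in the molecule meets all constraints, giving 1 match.

1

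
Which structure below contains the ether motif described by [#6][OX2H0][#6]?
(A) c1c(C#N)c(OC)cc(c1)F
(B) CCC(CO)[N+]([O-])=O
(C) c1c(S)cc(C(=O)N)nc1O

A

[#6][OX2H0][#6] describes an aliphatic oxygen bridging two carbons with no H on the oxygen (an ether).
(A) contains a methoxy ether (-OCH3), which satisfies every atom and bond constraint.
(B) has a hydroxyl group (-OH) but the oxygen has H1, not H0 bridging two carbons.
(C) has a hydroxyl group (-OH) but the oxygen has H1, not H0 bridging two carbons.
So the answer is (A).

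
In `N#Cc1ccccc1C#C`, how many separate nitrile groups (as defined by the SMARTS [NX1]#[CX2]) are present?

1

[NX1]#[CX2] is the SMARTS for a nitrile: a nitrogen triple-bonded to a two-connected carbon.
Exactly one fragment in the molecule meets all constraints, giving 1 match.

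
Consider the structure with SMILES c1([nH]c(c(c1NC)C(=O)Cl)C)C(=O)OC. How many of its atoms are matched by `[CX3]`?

The query [CX3] means: C with X3: aliphatic carbon with exactly 3 total connections.
Check the 15 heavy atoms by environment: 1× n (aromatic, X3) → no; 4× c (aromatic, X3) → no; 3× C (X4) → no; 2× C (X3) → match; 2× O (X1) → no; 1× O (X2) → no; 1× Cl (X1) → no; 1× N (X3) → no.
That gives 2 matching atoms.

2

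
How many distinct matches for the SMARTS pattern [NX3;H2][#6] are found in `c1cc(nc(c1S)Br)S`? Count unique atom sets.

0

[NX3;H2][#6] is the SMARTS for a primary amine: a trivalent nitrogen with two H attached to carbon.
No fragment in the molecule satisfies every constraint, giving 0 matches.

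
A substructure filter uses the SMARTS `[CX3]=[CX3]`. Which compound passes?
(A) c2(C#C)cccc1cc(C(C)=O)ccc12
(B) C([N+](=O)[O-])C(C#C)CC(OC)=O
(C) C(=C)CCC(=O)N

C

[CX3]=[CX3] describes a non-aromatic C=C double bond between two sp2 carbons (an alkene).
(A) has an ethynyl group (-C#CH) but the C-C bond is a triple bond, not a double bond.
(B) has an ethynyl group (-C#CH) but the C-C bond is a triple bond, not a double bond.
(C) contains a vinyl group (-CH=CH2), which satisfies every atom and bond constraint.
So the answer is (C).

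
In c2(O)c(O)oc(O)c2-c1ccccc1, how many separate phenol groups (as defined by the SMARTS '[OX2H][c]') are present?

[OX2H][c] is the SMARTS for a phenol: a hydroxyl oxygen attached to an aromatic carbon.
The molecule carries 3 separate instances of a hydroxyl group (-OH) meeting every constraint; each maps to a distinct set of atoms, giving 3 matches.

3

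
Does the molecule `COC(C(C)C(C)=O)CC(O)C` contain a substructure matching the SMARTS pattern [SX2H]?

The pattern [SX2H] describes an aliphatic sulfur with two connections, one being H — a thiol.
The closest candidate here is a hydroxyl group (-OH), but it is an -OH, not an -SH. No other fragment satisfies the full query, so there is no match.

No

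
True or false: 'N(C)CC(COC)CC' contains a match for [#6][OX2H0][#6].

True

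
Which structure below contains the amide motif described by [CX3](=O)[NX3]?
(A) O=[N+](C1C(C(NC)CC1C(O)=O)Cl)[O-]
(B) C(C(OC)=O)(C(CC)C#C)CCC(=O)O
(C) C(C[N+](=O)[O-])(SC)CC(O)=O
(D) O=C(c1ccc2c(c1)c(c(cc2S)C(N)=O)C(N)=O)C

D

[CX3](=O)[NX3] describes a carbonyl carbon bonded to a trivalent nitrogen (an amide).
(A) has a carboxylic acid group (-C(=O)OH) but the carbonyl is bonded to O, not to an NX3 nitrogen.
(B) has a carboxylic acid group (-C(=O)OH) but the carbonyl is bonded to O, not to an NX3 nitrogen.
(C) has a carboxylic acid group (-C(=O)OH) but the carbonyl is bonded to O, not to an NX3 nitrogen.
(D) contains a primary amide (-C(=O)NH2), which satisfies every atom and bond constraint.
So the answer is (D).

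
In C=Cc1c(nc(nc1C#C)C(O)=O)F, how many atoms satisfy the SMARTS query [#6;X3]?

7

The query [#6;X3] means: any carbon (aromatic or not) with three total connections.
Check the 14 heavy atoms by environment: 2× n (aromatic, X2) → no; 4× c (aromatic, X3) → match; 3× C (X3) → match; 1× O (X1) → no; 1× O (X2) → no; 1× F (X1) → no; 2× C (X2) → no.
Summing the matching environments: 4 + 3 = 7 matching atoms.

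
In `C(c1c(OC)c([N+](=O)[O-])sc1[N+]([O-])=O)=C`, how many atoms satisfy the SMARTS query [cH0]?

4

Check the 15 heavy atoms by environment: 1× s (aromatic, H0) → no; 4× c (aromatic, H0) → match; 1× C (H1) → no; 1× C (H2) → no; 3× O (H0) → no; 1× C (H3) → no; 2× N (charge +1, H0) → no; 2× O (charge -1, H0) → no.
That gives 4 matching atoms.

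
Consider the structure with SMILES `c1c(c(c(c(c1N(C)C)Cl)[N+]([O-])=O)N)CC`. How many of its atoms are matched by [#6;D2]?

2

The query [#6;D2] means: any carbon bonded to exactly two heavy atoms.
Check the 16 heavy atoms by environment: 5× c (aromatic, D3) → no; 1× c (aromatic, D2) → match; 1× N (D3) → no; 3× C (D1) → no; 1× C (D2) → match; 1× N (charge +1, D3) → no; 1× O (charge -1, D1) → no; 1× O (D1) → no; 1× N (D1) → no; 1× Cl (D1) → no.
Summing the matching environments: 1 + 1 = 2 matching atoms.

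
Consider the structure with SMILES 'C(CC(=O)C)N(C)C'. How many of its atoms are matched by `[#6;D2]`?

2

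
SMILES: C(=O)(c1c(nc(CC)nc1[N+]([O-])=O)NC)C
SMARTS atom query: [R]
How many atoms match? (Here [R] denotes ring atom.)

The query [R] means: R matches any atom that is part of a ring.
Check the 16 heavy atoms by environment: 2× n (aromatic, in 6-ring) → match; 4× c (aromatic, in 6-ring) → match; 1× N (charge +1, acyclic) → no; 1× O (charge -1, acyclic) → no; 2× O (acyclic) → no; 1× N (acyclic) → no; 5× C (acyclic) → no.
Summing the matching environments: 2 + 4 = 6 matching atoms.

6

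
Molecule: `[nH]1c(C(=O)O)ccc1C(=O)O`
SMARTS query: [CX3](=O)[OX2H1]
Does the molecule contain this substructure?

Yes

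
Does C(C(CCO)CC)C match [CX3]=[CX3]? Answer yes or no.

The pattern [CX3]=[CX3] describes a non-aromatic C=C double bond between two sp2 carbons — an alkene.
The closest candidate here is an ethyl group (-CH2CH3), but its C-C bond is a single bond between CX4 carbons, not CX3=CX3. No other fragment satisfies the full query, so there is no match.

No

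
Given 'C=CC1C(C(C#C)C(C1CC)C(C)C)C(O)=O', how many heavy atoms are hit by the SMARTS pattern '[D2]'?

3

Check the 17 heavy atoms by environment: 7× C (D3) → no; 2× O (D1) → no; 3× C (D2) → match; 5× C (D1) → no.
That gives 3 matching atoms.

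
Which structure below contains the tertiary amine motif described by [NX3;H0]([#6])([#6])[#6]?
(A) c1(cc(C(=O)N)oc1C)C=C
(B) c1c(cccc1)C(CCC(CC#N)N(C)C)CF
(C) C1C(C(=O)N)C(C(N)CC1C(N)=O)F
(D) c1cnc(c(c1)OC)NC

B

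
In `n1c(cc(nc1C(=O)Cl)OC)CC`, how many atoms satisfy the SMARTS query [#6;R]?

4

The query [#6;R] means: carbon that is part of a ring.
Check the 13 heavy atoms by environment: 2× n (aromatic, in 6-ring) → no; 4× c (aromatic, in 6-ring) → match; 2× O (acyclic) → no; 4× C (acyclic) → no; 1× Cl (acyclic) → no.
That gives 4 matching atoms.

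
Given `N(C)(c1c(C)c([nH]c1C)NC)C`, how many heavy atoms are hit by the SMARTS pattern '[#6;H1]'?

0

The query [#6;H1] means: any carbon bearing exactly one hydrogen.
Check the 12 heavy atoms by environment: 1× n (aromatic, H1) → no; 4× c (aromatic, H0) → no; 5× C (H3) → no; 1× N (H1) → no; 1× N (H0) → no.
No environment satisfies the query, so 0 matching atoms.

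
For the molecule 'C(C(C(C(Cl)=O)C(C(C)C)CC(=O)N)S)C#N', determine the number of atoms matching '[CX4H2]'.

The query [CX4H2] means: sp3 carbon (X4) with exactly two hydrogens.
Check the 17 heavy atoms by environment: 2× C (H2, X4) → match; 4× C (H1, X4) → no; 1× S (H1, X2) → no; 2× C (H3, X4) → no; 2× C (H0, X3) → no; 2× O (H0, X1) → no; 1× N (H2, X3) → no; 1× C (H0, X2) → no; 1× N (H0, X1) → no; 1× Cl (H0, X1) → no.
That gives 2 matching atoms.

2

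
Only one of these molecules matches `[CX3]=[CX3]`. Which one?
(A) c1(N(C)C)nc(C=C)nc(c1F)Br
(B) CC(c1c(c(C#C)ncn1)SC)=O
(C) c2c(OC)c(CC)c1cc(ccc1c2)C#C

A

[CX3]=[CX3] describes a non-aromatic C=C double bond between two sp2 carbons (an alkene).
(A) contains a vinyl group (-CH=CH2), which satisfies every atom and bond constraint.
(B) has an ethynyl group (-C#CH) but the C-C bond is a triple bond, not a double bond.
(C) has an ethynyl group (-C#CH) but the C-C bond is a triple bond, not a double bond.
So the answer is (A).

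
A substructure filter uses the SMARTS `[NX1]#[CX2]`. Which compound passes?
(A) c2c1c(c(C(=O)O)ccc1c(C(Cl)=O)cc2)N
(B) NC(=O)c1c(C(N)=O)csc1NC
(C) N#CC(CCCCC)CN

[NX1]#[CX2] describes a nitrogen triple-bonded to a two-connected carbon (a nitrile).
(A) has a primary amino group (-NH2) but the nitrogen is NX3 (three connections), not NX1 triple-bonded.
(B) has a primary amide (-C(=O)NH2) but the nitrogen is NX3, not NX1.
(C) contains a nitrile (-C#N), which satisfies every atom and bond constraint.
So the answer is (C).

C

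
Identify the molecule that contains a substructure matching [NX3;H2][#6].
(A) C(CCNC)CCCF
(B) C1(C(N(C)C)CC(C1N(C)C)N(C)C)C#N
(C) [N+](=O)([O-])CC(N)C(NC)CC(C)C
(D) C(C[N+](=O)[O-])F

[NX3;H2][#6] describes a trivalent nitrogen with two H attached to carbon (a primary amine).
(A) has an N-methylamino group (-NHCH3) but the nitrogen bears two carbons and only one H (H1), not H2.
(B) has a nitrile (-C#N) but the nitrogen is NX1 (triple-bonded), not NX3 with two H.
(C) contains a primary amino group (-NH2), which satisfies every atom and bond constraint.
(D) has a nitro group (-[N+](=O)[O-]) but the nitrogen is [N+] with no H, not NX3H2.
So the answer is (C).

C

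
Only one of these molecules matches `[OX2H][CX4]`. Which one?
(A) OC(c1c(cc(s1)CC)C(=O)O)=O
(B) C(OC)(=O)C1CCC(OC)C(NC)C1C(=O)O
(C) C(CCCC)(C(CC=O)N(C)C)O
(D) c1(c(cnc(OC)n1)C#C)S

C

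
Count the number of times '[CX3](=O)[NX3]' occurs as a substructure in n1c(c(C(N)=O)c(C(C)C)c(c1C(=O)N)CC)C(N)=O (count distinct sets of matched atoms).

3

[CX3](=O)[NX3] is the SMARTS for an amide: a carbonyl carbon bonded to a trivalent nitrogen.
The molecule carries 3 separate instances of a primary amide (-C(=O)NH2) meeting every constraint; each maps to a distinct set of atoms, giving 3 matches.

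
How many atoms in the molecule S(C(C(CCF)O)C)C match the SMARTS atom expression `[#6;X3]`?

0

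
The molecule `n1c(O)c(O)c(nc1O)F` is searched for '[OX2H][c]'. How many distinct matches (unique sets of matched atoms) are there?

3

[OX2H][c] is the SMARTS for a phenol: a hydroxyl oxygen attached to an aromatic carbon.
The molecule carries 3 separate instances of a hydroxyl group (-OH) meeting every constraint; each maps to a distinct set of atoms, giving 3 matches.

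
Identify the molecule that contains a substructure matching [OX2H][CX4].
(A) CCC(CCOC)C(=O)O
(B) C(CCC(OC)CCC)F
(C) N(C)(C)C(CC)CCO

[OX2H][CX4] describes a hydroxyl oxygen bound to an sp3 (X4) carbon (an aliphatic alcohol).
(A) has a methoxy ether (-OCH3) but the oxygen has H0 (ether), not H1.
(B) has a methoxy ether (-OCH3) but the oxygen has H0 (ether), not H1.
(C) contains a hydroxyl group (-OH), which satisfies every atom and bond constraint.
So the answer is (C).

C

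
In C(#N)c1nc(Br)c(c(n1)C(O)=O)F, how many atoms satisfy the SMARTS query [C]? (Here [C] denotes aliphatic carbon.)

2

Check the 13 heavy atoms by environment: 2× n (aromatic) → no; 4× c (aromatic) → no; 1× F → no; 1× Br → no; 2× C → match; 1× N → no; 2× O → no.
That gives 2 matching atoms.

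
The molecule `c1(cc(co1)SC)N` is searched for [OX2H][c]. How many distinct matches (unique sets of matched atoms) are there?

0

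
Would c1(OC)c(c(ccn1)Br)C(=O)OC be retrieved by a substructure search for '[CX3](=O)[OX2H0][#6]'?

Yes

The pattern [CX3](=O)[OX2H0][#6] describes a carbonyl carbon bonded to an oxygen that is itself bonded to carbon (no H on that O) — an ester.
The molecule carries a methyl-ester group (-C(=O)OCH3), whose atoms satisfy every constraint of the query, so the pattern matches.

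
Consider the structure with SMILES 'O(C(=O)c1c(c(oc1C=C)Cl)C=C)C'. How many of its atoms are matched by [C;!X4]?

The query [C;!X4] means: aliphatic carbon that does not have four total connections.
Check the 14 heavy atoms by environment: 1× o (aromatic, X2) → no; 4× c (aromatic, X3) → no; 5× C (X3) → match; 1× O (X1) → no; 1× O (X2) → no; 1× C (X4) → no; 1× Cl (X1) → no.
That gives 5 matching atoms.

5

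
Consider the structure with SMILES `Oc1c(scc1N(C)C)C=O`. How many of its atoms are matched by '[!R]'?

6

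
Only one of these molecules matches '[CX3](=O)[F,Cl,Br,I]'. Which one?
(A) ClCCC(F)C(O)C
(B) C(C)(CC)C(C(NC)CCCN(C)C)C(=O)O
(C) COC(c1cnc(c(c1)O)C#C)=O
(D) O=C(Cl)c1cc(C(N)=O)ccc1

[CX3](=O)[F,Cl,Br,I] describes a carbonyl carbon bonded to a halogen (an acyl halide).
(A) has a chloro substituent but the Cl is not on a carbonyl carbon.
(B) has a carboxylic acid group (-C(=O)OH) but the carbonyl is bonded to -OH, not to a halogen.
(C) has a methyl-ester group (-C(=O)OCH3) but the carbonyl is bonded to -O-C, not to a halogen.
(D) contains an acyl chloride (-C(=O)Cl), which satisfies every atom and bond constraint.
So the answer is (D).

D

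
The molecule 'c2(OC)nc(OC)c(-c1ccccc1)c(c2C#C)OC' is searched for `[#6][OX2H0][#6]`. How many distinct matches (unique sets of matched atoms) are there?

3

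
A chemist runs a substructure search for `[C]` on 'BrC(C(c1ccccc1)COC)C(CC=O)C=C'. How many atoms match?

9

The query [C] means: uppercase C matches aliphatic (non-aromatic) carbon only.
Check the 18 heavy atoms by environment: 9× C → match; 2× O → no; 1× Br → no; 6× c (aromatic) → no.
That gives 9 matching atoms.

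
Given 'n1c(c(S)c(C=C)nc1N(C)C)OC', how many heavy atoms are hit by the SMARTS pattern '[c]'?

The query [c] means: lowercase c matches aromatic carbon only.
Check the 14 heavy atoms by environment: 2× n (aromatic) → no; 4× c (aromatic) → match; 5× C → no; 1× O → no; 1× S → no; 1× N → no.
That gives 4 matching atoms.

4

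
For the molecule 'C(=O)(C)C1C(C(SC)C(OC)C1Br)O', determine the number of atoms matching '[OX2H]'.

The query [OX2H] means: aliphatic oxygen with two connections, one of which is H — an -OH oxygen.
Check the 14 heavy atoms by environment: 5× C (H1, X4) → no; 1× O (H0, X2) → no; 3× C (H3, X4) → no; 1× O (H1, X2) → match; 1× C (H0, X3) → no; 1× O (H0, X1) → no; 1× S (H0, X2) → no; 1× Br (H0, X1) → no.
That gives 1 matching atom.

1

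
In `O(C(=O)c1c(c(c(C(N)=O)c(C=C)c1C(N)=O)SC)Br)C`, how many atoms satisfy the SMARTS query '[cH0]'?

6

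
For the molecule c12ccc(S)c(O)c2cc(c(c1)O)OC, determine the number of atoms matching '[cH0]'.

6

Check the 15 heavy atoms by environment: 6× c (aromatic, H0) → match; 4× c (aromatic, H1) → no; 2× O (H1) → no; 1× S (H1) → no; 1× O (H0) → no; 1× C (H3) → no.
That gives 6 matching atoms.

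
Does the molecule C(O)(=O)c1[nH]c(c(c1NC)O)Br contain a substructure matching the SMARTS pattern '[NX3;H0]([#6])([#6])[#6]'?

No

The pattern [NX3;H0]([#6])([#6])[#6] describes a trivalent nitrogen with no H, bonded to three carbons — a tertiary amine.
The closest candidate here is an N-methylamino group (-NHCH3), but the nitrogen still has one H (H1), not H0. No other fragment satisfies the full query, so there is no match.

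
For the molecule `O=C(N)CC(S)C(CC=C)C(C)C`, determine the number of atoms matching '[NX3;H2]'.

1

The query [NX3;H2] means: aliphatic N with 3 total connections, two of them H — an -NH2 nitrogen (amine or amide).
Check the 13 heavy atoms by environment: 2× C (H2, X4) → no; 3× C (H1, X4) → no; 1× C (H1, X3) → no; 1× C (H2, X3) → no; 1× C (H0, X3) → no; 1× O (H0, X1) → no; 1× N (H2, X3) → match; 1× S (H1, X2) → no; 2× C (H3, X4) → no.
That gives 1 matching atom.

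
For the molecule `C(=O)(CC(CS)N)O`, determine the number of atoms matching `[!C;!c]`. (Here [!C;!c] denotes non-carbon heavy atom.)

Check the 8 heavy atoms by environment: 4× C → no; 1× N → match; 2× O → match; 1× S → match.
Summing the matching environments: 1 + 2 + 1 = 4 matching atoms.

4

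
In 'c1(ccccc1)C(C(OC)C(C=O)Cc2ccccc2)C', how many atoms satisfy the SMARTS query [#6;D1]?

The query [#6;D1] means: carbon bonded to exactly one heavy atom.
Check the 21 heavy atoms by environment: 2× C (D1) → match; 3× C (D3) → no; 2× C (D2) → no; 2× c (aromatic, D3) → no; 10× c (aromatic, D2) → no; 1× O (D1) → no; 1× O (D2) → no.
That gives 2 matching atoms.

2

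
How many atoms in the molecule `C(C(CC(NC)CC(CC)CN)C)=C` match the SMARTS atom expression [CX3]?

The query [CX3] means: C with X3: aliphatic carbon with exactly 3 total connections.
Check the 14 heavy atoms by environment: 10× C (X4) → no; 2× N (X3) → no; 2× C (X3) → match.
That gives 2 matching atoms.

2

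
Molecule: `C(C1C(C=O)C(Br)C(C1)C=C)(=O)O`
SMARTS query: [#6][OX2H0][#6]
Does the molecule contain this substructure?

No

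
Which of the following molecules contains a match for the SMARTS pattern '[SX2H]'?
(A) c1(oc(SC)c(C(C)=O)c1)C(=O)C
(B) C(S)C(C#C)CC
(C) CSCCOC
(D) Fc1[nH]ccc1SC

[SX2H] describes an aliphatic sulfur with two connections, one being H (a thiol).
(A) has a methylthio ether (-SCH3) but the sulfur has H0 (bonded to two carbons), not H1.
(B) contains a thiol (-SH), which satisfies every atom and bond constraint.
(C) has a methylthio ether (-SCH3) but the sulfur has H0 (bonded to two carbons), not H1.
(D) has a methylthio ether (-SCH3) but the sulfur has H0 (bonded to two carbons), not H1.
So the answer is (B).

B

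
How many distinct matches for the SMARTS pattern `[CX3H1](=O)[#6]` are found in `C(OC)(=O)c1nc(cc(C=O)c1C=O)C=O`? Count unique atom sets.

[CX3H1](=O)[#6] is the SMARTS for an aldehyde: an sp2 carbon with one H, double-bonded to O and single-bonded to carbon.
The molecule carries 3 separate instances of an aldehyde (-CHO) meeting every constraint; each maps to a distinct set of atoms, giving 3 matches.

3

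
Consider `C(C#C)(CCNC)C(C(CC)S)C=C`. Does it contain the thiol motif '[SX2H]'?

Yes

The pattern [SX2H] describes an aliphatic sulfur with two connections, one being H — a thiol.
The molecule carries a thiol (-SH), whose atoms satisfy every constraint of the query, so the pattern matches.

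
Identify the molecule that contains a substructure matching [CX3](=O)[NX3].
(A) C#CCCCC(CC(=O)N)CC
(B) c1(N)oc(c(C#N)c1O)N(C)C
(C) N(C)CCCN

A

[CX3](=O)[NX3] describes a carbonyl carbon bonded to a trivalent nitrogen (an amide).
(A) contains a primary amide (-C(=O)NH2), which satisfies every atom and bond constraint.
(B) has a primary amino group (-NH2) but the -NH2 is not attached to a carbonyl carbon.
(C) has a primary amino group (-NH2) but the -NH2 is not attached to a carbonyl carbon.
So the answer is (A).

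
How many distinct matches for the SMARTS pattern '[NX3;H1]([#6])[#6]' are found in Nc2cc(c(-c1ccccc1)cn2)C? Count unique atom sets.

[NX3;H1]([#6])[#6] is the SMARTS for a secondary amine: a trivalent nitrogen with one H, bonded to two carbons.
The molecule has a primary amino group (-NH2), but the nitrogen has H2 and only one carbon neighbour; nothing else fits, so there are 0 matches.

0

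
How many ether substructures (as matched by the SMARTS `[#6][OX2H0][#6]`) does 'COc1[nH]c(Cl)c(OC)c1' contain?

[#6][OX2H0][#6] is the SMARTS for an ether: an aliphatic oxygen bridging two carbons with no H on the oxygen.
The molecule carries 2 separate instances of a methoxy ether (-OCH3) meeting every constraint; each maps to a distinct set of atoms, giving 2 matches.

2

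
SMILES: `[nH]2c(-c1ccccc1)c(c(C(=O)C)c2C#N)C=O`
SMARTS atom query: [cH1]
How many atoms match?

5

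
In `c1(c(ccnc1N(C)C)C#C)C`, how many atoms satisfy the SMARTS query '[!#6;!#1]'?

The query [!#6;!#1] means: not carbon and not hydrogen — any heteroatom.
Check the 12 heavy atoms by environment: 1× n (aromatic) → match; 5× c (aromatic) → no; 5× C → no; 1× N → match.
Summing the matching environments: 1 + 1 = 2 matching atoms.

2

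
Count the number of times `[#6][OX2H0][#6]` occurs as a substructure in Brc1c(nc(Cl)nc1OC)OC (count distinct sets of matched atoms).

[#6][OX2H0][#6] is the SMARTS for an ether: an aliphatic oxygen bridging two carbons with no H on the oxygen.
The molecule carries 2 separate instances of a methoxy ether (-OCH3) meeting every constraint; each maps to a distinct set of atoms, giving 2 matches.

2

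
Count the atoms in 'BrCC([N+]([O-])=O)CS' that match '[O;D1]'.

2

The query [O;D1] means: aliphatic oxygen bonded to exactly one heavy atom.
Check the 8 heavy atoms by environment: 2× C (D2) → no; 1× C (D3) → no; 1× Br (D1) → no; 1× N (charge +1, D3) → no; 1× O (charge -1, D1) → match; 1× O (D1) → match; 1× S (D1) → no.
Summing the matching environments: 1 + 1 = 2 matching atoms.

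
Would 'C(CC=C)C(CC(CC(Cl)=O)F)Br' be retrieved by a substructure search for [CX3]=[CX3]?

Yes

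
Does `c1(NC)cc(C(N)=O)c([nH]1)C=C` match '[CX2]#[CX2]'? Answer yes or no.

No

The pattern [CX2]#[CX2] describes a carbon-carbon triple bond — an alkyne.
The closest candidate here is a vinyl group (-CH=CH2), but the C=C is a double bond; both carbons are CX3, not CX2. No other fragment satisfies the full query, so there is no match.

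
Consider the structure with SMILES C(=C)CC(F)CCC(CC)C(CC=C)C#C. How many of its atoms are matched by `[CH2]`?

7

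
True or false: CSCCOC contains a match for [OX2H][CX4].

False

The pattern [OX2H][CX4] describes a hydroxyl oxygen bound to an sp3 (X4) carbon — an aliphatic alcohol.
The closest candidate here is a methoxy ether (-OCH3), but the oxygen has H0 (ether), not H1. No other fragment satisfies the full query, so there is no match.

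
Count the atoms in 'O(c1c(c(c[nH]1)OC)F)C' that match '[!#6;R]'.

The query [!#6;R] means: non-carbon atom that is part of a ring.
Check the 10 heavy atoms by environment: 1× n (aromatic, in 5-ring) → match; 4× c (aromatic, in 5-ring) → no; 2× O (acyclic) → no; 2× C (acyclic) → no; 1× F (acyclic) → no.
That gives 1 matching atom.

1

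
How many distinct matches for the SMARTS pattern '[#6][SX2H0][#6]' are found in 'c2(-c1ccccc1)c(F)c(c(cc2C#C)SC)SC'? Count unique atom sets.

2

[#6][SX2H0][#6] is the SMARTS for a thioether: an aliphatic sulfur bridging two carbons with no H on the sulfur.
The molecule carries 2 separate instances of a methylthio ether (-SCH3) meeting every constraint; each maps to a distinct set of atoms, giving 2 matches.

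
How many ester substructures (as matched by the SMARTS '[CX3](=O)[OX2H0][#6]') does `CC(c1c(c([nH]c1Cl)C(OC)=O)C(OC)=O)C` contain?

2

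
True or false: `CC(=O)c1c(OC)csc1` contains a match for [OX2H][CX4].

False

The pattern [OX2H][CX4] describes a hydroxyl oxygen bound to an sp3 (X4) carbon — an aliphatic alcohol.
The closest candidate here is a methoxy ether (-OCH3), but the oxygen has H0 (ether), not H1. No other fragment satisfies the full query, so there is no match.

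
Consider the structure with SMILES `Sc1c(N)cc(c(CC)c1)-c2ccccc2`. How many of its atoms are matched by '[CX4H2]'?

1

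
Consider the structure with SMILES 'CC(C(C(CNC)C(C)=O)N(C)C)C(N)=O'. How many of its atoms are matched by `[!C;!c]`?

The query [!C;!c] means: neither aliphatic nor aromatic carbon — same as [!#6].
Check the 16 heavy atoms by environment: 11× C → no; 3× N → match; 2× O → match.
Summing the matching environments: 3 + 2 = 5 matching atoms.

5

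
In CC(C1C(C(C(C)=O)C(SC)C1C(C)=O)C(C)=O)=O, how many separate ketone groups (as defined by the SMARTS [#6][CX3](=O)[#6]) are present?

[#6][CX3](=O)[#6] is the SMARTS for a ketone: a carbonyl carbon (no H) flanked by two carbons.
The molecule carries 4 separate instances of an acetyl/ketone group (-C(=O)CH3) meeting every constraint; each maps to a distinct set of atoms, giving 4 matches.

4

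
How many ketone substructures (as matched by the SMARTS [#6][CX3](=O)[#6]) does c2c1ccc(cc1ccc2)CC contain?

[#6][CX3](=O)[#6] is the SMARTS for a ketone: a carbonyl carbon (no H) flanked by two carbons.
No fragment in the molecule satisfies every constraint, giving 0 matches.

0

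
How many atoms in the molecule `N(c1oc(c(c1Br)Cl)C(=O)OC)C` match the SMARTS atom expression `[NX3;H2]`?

0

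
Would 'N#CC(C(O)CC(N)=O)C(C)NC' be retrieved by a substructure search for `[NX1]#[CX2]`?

The pattern [NX1]#[CX2] describes a nitrogen triple-bonded to a two-connected carbon — a nitrile.
The molecule carries a nitrile (-C#N), whose atoms satisfy every constraint of the query, so the pattern matches.

Yes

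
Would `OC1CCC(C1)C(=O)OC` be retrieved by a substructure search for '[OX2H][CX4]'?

The pattern [OX2H][CX4] describes a hydroxyl oxygen bound to an sp3 (X4) carbon — an aliphatic alcohol.
The molecule carries a hydroxyl group (-OH), whose atoms satisfy every constraint of the query, so the pattern matches.

Yes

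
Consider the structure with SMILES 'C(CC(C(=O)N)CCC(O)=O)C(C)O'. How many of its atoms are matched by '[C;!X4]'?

2

The query [C;!X4] means: aliphatic carbon that does not have four total connections.
Check the 14 heavy atoms by environment: 7× C (X4) → no; 2× C (X3) → match; 2× O (X1) → no; 2× O (X2) → no; 1× N (X3) → no.
That gives 2 matching atoms.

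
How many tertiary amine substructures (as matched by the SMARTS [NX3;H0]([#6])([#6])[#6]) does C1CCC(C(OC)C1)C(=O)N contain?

0

[NX3;H0]([#6])([#6])[#6] is the SMARTS for a tertiary amine: a trivalent nitrogen with no H, bonded to three carbons.
The molecule has a primary amide (-C(=O)NH2), but the amide nitrogen has H2 and only one carbon neighbour; nothing else fits, so there are 0 matches.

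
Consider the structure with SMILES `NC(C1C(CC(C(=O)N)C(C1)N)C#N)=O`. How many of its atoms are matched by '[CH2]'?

The query [CH2] means: aliphatic carbon with exactly two hydrogens.
Check the 15 heavy atoms by environment: 2× C (H2) → match; 4× C (H1) → no; 3× C (H0) → no; 1× N (H0) → no; 3× N (H2) → no; 2× O (H0) → no.
That gives 2 matching atoms.

2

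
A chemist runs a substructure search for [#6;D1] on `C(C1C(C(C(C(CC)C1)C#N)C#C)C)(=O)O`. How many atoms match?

3

The query [#6;D1] means: carbon bonded to exactly one heavy atom.
Check the 16 heavy atoms by environment: 6× C (D3) → no; 4× C (D2) → no; 1× N (D1) → no; 3× C (D1) → match; 2× O (D1) → no.
That gives 3 matching atoms.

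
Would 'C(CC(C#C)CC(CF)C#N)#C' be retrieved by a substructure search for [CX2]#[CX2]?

The pattern [CX2]#[CX2] describes a carbon-carbon triple bond — an alkyne.
The molecule carries an ethynyl group (-C#CH), whose atoms satisfy every constraint of the query, so the pattern matches.

Yes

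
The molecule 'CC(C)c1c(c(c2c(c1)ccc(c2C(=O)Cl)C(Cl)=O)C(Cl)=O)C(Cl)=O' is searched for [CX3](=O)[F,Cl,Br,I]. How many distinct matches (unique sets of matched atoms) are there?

[CX3](=O)[F,Cl,Br,I] is the SMARTS for an acyl halide: a carbonyl carbon bonded to a halogen.
The molecule carries 4 separate instances of an acyl chloride (-C(=O)Cl) meeting every constraint; each maps to a distinct set of atoms, giving 4 matches.

4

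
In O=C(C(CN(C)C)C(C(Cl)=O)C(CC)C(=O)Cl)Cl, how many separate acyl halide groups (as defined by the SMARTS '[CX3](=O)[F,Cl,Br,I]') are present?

3

[CX3](=O)[F,Cl,Br,I] is the SMARTS for an acyl halide: a carbonyl carbon bonded to a halogen.
The molecule carries 3 separate instances of an acyl chloride (-C(=O)Cl) meeting every constraint; each maps to a distinct set of atoms, giving 3 matches.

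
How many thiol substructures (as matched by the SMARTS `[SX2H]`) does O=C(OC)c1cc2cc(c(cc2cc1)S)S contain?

[SX2H] is the SMARTS for a thiol: an aliphatic sulfur with two connections, one being H.
The molecule carries 2 separate instances of a thiol (-SH) meeting every constraint; each maps to a distinct set of atoms, giving 2 matches.

2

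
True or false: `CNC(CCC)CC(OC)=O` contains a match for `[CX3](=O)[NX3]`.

The pattern [CX3](=O)[NX3] describes a carbonyl carbon bonded to a trivalent nitrogen — an amide.
The closest candidate here is a methyl-ester group (-C(=O)OCH3), but the carbonyl is bonded to O, not to an NX3 nitrogen. No other fragment satisfies the full query, so there is no match.

False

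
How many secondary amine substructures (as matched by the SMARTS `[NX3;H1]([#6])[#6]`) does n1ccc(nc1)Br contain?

0

[NX3;H1]([#6])[#6] is the SMARTS for a secondary amine: a trivalent nitrogen with one H, bonded to two carbons.
No fragment in the molecule satisfies every constraint, giving 0 matches.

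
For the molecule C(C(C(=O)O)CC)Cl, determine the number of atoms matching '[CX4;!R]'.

4

The query [CX4;!R] means: aliphatic carbon with four total connections, not in a ring.
Check the 8 heavy atoms by environment: 4× C (X4, acyclic) → match; 1× C (X3, acyclic) → no; 1× O (X1, acyclic) → no; 1× O (X2, acyclic) → no; 1× Cl (X1, acyclic) → no.
That gives 4 matching atoms.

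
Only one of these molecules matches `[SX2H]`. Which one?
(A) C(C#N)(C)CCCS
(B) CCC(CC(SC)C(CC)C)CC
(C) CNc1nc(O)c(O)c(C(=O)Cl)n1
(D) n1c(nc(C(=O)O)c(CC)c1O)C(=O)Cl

[SX2H] describes an aliphatic sulfur with two connections, one being H (a thiol).
(A) contains a thiol (-SH), which satisfies every atom and bond constraint.
(B) has a methylthio ether (-SCH3) but the sulfur has H0 (bonded to two carbons), not H1.
(C) has a hydroxyl group (-OH) but it is an -OH, not an -SH.
(D) has a hydroxyl group (-OH) but it is an -OH, not an -SH.
So the answer is (A).

A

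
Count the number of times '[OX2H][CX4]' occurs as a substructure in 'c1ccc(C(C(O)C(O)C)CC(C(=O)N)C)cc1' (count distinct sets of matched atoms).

2

[OX2H][CX4] is the SMARTS for an aliphatic alcohol: a hydroxyl oxygen bound to an sp3 (X4) carbon.
The molecule carries 2 separate instances of a hydroxyl group (-OH) meeting every constraint; each maps to a distinct set of atoms, giving 2 matches.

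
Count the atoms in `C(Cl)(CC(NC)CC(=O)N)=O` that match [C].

6

The query [C] means: uppercase C matches aliphatic (non-aromatic) carbon only.
Check the 11 heavy atoms by environment: 6× C → match; 2× O → no; 2× N → no; 1× Cl → no.
That gives 6 matching atoms.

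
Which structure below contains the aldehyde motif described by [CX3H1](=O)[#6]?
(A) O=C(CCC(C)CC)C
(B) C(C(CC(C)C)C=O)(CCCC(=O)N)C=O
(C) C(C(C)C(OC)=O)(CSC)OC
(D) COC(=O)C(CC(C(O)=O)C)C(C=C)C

[CX3H1](=O)[#6] describes an sp2 carbon with one H, double-bonded to O and single-bonded to carbon (an aldehyde).
(A) has an acetyl/ketone group (-C(=O)CH3) but the carbonyl carbon has H0 (two carbon neighbours), not H1.
(B) contains an aldehyde (-CHO), which satisfies every atom and bond constraint.
(C) has a methyl-ester group (-C(=O)OCH3) but the carbonyl carbon has H0, not H1.
(D) has a methyl-ester group (-C(=O)OCH3) but the carbonyl carbon has H0, not H1.
So the answer is (B).

B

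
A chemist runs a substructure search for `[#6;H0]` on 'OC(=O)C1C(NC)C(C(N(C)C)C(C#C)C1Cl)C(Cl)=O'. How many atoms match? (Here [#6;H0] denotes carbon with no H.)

Check the 20 heavy atoms by environment: 7× C (H1) → no; 1× N (H1) → no; 3× C (H3) → no; 3× C (H0) → match; 2× O (H0) → no; 1× O (H1) → no; 1× N (H0) → no; 2× Cl (H0) → no.
That gives 3 matching atoms.

3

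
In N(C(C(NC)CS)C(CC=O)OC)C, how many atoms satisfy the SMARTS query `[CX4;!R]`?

The query [CX4;!R] means: aliphatic carbon with four total connections, not in a ring.
Check the 14 heavy atoms by environment: 8× C (X4, acyclic) → match; 1× C (X3, acyclic) → no; 1× O (X1, acyclic) → no; 2× N (X3, acyclic) → no; 1× S (X2, acyclic) → no; 1× O (X2, acyclic) → no.
That gives 8 matching atoms.

8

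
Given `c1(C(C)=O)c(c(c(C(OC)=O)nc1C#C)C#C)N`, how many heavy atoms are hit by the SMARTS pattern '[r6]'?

6

Check the 18 heavy atoms by environment: 1× n (aromatic, in 6-ring) → match; 5× c (aromatic, in 6-ring) → match; 1× N (acyclic) → no; 8× C (acyclic) → no; 3× O (acyclic) → no.
Summing the matching environments: 1 + 5 = 6 matching atoms.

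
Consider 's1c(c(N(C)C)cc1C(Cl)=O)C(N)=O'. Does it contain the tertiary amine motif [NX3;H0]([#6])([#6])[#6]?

The pattern [NX3;H0]([#6])([#6])[#6] describes a trivalent nitrogen with no H, bonded to three carbons — a tertiary amine.
The molecule carries a dimethylamino group (-N(CH3)2), whose atoms satisfy every constraint of the query, so the pattern matches.

Yes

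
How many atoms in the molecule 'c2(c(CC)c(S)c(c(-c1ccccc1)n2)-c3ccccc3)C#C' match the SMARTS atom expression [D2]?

13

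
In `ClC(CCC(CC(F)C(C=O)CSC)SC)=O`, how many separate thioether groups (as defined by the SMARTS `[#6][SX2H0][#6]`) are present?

2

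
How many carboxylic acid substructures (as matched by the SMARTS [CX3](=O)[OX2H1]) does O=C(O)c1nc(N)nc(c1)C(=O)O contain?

[CX3](=O)[OX2H1] is the SMARTS for a carboxylic acid: an sp2 carbon double-bonded to O and single-bonded to an -OH oxygen.
The molecule carries 2 separate instances of a carboxylic acid group (-C(=O)OH) meeting every constraint; each maps to a distinct set of atoms, giving 2 matches.

2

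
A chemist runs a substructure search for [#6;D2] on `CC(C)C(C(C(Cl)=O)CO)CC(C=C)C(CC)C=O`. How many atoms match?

The query [#6;D2] means: any carbon bonded to exactly two heavy atoms.
Check the 19 heavy atoms by environment: 5× C (D2) → match; 6× C (D3) → no; 4× C (D1) → no; 3× O (D1) → no; 1× Cl (D1) → no.
That gives 5 matching atoms.

5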